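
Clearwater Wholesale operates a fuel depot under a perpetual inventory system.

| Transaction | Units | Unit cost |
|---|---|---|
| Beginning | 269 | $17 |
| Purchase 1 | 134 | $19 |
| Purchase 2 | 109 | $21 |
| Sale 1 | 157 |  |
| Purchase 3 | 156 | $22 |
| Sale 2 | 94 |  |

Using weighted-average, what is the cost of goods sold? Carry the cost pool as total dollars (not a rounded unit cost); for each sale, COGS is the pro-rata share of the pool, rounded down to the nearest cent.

After Beginning: 269 on hand, pool $4,573.00 (≈ $17.0000 each)
After Purchase 1: 403 on hand, pool $7,119.00 (≈ $17.6650 each)
After Purchase 2: 512 on hand, pool $9,408.00 (≈ $18.3750 each)
Sale 1, sell 157: 157/512 × $9,408.00 → $2,884.87
After Purchase 3: 511 on hand, pool $9,955.13 (≈ $19.4817 each)
Sale 2, sell 94: 94/511 × $9,955.13 → $1,831.27
Total COGS = $2,884.87 + $1,831.27 = $4,716.14
Ending inventory (cost pool remaining) = $8,123.86

COGS = $4,716.14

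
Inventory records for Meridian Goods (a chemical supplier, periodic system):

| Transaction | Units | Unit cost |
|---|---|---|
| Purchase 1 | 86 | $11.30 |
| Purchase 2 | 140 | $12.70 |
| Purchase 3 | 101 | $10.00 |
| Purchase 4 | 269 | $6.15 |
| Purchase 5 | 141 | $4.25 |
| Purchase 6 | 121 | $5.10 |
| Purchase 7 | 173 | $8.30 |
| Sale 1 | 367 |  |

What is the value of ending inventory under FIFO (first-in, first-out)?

Ending inventory = $4,060.60

Sale 1 (367) [FIFO — oldest first]: 86 @ $11.30 + 140 @ $12.70 + 101 @ $10.00 + 40 @ $6.15 = $4,005.80
Ending inventory: 229 @ $6.15 + 141 @ $4.25 + 121 @ $5.10 + 173 @ $8.30 = $4,060.60
Check: goods available $8,066.40 = COGS $4,005.80 + ending $4,060.60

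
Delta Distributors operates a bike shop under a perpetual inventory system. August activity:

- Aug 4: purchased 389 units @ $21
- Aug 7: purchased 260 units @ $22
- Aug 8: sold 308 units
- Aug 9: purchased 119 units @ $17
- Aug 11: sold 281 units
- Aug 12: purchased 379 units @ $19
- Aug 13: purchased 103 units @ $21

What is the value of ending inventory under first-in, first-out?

Ending inventory = $12,707

Aug 8, 308 sold [FIFO — oldest first]: 308 @ $21 = $6,468
Aug 11, 281 sold [FIFO — oldest first]: 81 @ $21 + 200 @ $22 = $6,101
Total COGS = $6,468 + $6,101 = $12,569
Ending inventory: 60 @ $22 + 119 @ $17 + 379 @ $19 + 103 @ $21 = $12,707
Check: goods available $25,276 = COGS $12,569 + ending $12,707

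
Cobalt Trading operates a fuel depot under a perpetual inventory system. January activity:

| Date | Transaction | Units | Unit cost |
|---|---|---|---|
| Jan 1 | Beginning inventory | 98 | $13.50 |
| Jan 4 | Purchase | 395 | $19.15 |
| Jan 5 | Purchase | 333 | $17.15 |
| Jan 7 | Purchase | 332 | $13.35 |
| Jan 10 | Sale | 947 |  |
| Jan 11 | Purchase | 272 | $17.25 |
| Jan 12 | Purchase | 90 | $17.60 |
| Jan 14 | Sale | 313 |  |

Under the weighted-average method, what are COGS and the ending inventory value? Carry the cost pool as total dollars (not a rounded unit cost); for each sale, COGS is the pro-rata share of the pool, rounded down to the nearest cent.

COGS = $20,885.24; ending inventory = $4,421.16

After Jan 1: 98 on hand, pool $1,323.00 (≈ $13.5000 each)
After Jan 4: 493 on hand, pool $8,887.25 (≈ $18.0269 each)
After Jan 5: 826 on hand, pool $14,598.20 (≈ $17.6734 each)
After Jan 7: 1158 on hand, pool $19,030.40 (≈ $16.4339 each)
Jan 10, sell 947: 947/1158 × $19,030.40 → $15,562.85
After Jan 11: 483 on hand, pool $8,159.55 (≈ $16.8935 each)
After Jan 12: 573 on hand, pool $9,743.55 (≈ $17.0045 each)
Jan 14, sell 313: 313/573 × $9,743.55 → $5,322.39
Total COGS = $15,562.85 + $5,322.39 = $20,885.24
Ending inventory (cost pool remaining) = $4,421.16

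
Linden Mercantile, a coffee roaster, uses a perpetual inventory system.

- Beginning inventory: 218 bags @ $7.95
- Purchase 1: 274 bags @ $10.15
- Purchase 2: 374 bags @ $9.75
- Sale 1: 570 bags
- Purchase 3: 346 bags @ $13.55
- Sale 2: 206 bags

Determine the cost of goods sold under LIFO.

Sale 1 (570) [LIFO — newest first]: 374 @ $9.75 + 196 @ $10.15 = $5,635.90
Sale 2 (206) [LIFO — newest first]: 206 @ $13.55 = $2,791.30
Total COGS = $5,635.90 + $2,791.30 = $8,427.20
Ending inventory: 218 @ $7.95 + 78 @ $10.15 + 140 @ $13.55 = $4,421.80

COGS = $8,427.20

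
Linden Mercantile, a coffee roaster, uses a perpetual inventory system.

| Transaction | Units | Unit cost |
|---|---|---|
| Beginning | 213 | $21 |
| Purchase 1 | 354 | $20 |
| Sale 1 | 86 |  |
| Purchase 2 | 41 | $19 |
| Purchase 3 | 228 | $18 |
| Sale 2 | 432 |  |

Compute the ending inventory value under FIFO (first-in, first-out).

Sale 1 (86) [FIFO — oldest first]: 86 @ $21 = $1,806
Sale 2 (432) [FIFO — oldest first]: 127 @ $21 + 305 @ $20 = $8,767
Total COGS = $1,806 + $8,767 = $10,573
Ending inventory: 49 @ $20 + 41 @ $19 + 228 @ $18 = $5,863
Check: goods available $16,436 = COGS $10,573 + ending $5,863

Ending inventory = $5,863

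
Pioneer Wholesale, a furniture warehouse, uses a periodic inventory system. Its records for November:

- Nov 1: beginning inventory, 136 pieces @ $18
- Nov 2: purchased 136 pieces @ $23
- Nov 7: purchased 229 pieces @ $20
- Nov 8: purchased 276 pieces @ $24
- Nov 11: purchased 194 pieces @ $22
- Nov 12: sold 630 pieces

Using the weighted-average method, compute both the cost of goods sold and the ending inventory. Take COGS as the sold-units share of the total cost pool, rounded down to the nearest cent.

COGS = $13,656.27; ending inventory = $7,391.73

Nov 12, sell 630: 630/971 × $21,048.00 → $13,656.27
Ending inventory (cost pool remaining) = $7,391.73
Check: goods available $21,048.00 = COGS $13,656.27 + ending $7,391.73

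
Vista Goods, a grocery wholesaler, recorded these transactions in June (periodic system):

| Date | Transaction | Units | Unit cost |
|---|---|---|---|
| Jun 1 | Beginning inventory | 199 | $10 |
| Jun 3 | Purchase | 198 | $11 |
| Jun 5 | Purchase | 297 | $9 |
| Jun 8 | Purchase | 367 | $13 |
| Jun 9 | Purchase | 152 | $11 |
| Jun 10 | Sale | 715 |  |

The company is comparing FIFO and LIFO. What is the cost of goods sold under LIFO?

FIFO COGS: 199 @ $10 + 198 @ $11 + 297 @ $9 + 21 @ $13 = $7,114
LIFO COGS: 152 @ $11 + 367 @ $13 + 196 @ $9 = $8,207

COGS = $8,207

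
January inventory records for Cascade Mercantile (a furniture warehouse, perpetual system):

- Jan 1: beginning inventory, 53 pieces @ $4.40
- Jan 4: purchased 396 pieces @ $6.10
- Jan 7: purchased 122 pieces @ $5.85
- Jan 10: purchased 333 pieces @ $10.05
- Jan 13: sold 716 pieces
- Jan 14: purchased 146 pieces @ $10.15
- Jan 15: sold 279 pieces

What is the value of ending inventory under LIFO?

Jan 13, 716 sold [LIFO — newest first]: 333 @ $10.05 + 122 @ $5.85 + 261 @ $6.10 = $5,652.45
Jan 15, 279 sold [LIFO — newest first]: 146 @ $10.15 + 133 @ $6.10 = $2,293.20
Total COGS = $5,652.45 + $2,293.20 = $7,945.65
Ending inventory: 53 @ $4.40 + 2 @ $6.10 = $245.40

Ending inventory = $245.40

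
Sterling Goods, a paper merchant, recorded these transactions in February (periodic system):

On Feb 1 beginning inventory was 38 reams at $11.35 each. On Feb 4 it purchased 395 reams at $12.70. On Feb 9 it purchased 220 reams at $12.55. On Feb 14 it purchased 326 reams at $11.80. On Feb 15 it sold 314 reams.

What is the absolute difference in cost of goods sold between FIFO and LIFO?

$231.30

FIFO COGS: 38 @ $11.35 + 276 @ $12.70 = $3,936.50
LIFO COGS: 314 @ $11.80 = $3,705.20
Difference = |$3,936.50 − $3,705.20| = $231.30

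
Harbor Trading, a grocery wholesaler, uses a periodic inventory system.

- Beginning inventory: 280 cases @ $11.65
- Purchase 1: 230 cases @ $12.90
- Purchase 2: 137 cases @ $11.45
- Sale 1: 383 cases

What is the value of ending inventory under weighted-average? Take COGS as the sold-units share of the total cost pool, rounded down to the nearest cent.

Sale 1, sell 383: 383/647 × $7,797.65 → $4,615.91
Ending inventory (cost pool remaining) = $3,181.74
Check: goods available $7,797.65 = COGS $4,615.91 + ending $3,181.74

Ending inventory = $3,181.74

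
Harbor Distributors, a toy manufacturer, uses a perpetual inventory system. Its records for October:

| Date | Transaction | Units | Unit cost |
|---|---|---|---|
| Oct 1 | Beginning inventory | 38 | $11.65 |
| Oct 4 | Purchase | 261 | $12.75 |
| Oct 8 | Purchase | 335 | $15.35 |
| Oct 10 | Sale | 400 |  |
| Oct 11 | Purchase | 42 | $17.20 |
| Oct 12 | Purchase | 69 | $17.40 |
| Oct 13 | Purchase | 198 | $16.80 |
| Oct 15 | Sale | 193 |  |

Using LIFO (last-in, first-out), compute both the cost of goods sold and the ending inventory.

Oct 10, 400 sold [LIFO — newest first]: 335 @ $15.35 + 65 @ $12.75 = $5,971.00
Oct 15, 193 sold [LIFO — newest first]: 193 @ $16.80 = $3,242.40
Total COGS = $5,971.00 + $3,242.40 = $9,213.40
Ending inventory: 38 @ $11.65 + 196 @ $12.75 + 42 @ $17.20 + 69 @ $17.40 + 5 @ $16.80 = $4,948.70
Check: goods available $14,162.10 = COGS $9,213.40 + ending $4,948.70

COGS = $9,213.40; ending inventory = $4,948.70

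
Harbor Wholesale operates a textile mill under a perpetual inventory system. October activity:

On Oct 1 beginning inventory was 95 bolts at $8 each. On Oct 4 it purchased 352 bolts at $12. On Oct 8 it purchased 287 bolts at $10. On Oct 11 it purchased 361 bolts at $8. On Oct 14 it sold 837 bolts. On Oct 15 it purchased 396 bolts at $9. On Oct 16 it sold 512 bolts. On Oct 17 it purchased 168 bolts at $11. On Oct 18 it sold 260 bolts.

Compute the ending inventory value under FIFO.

Oct 14, 837 sold [FIFO — oldest first]: 95 @ $8 + 352 @ $12 + 287 @ $10 + 103 @ $8 = $8,678
Oct 16, 512 sold [FIFO — oldest first]: 258 @ $8 + 254 @ $9 = $4,350
Oct 18, 260 sold [FIFO — oldest first]: 142 @ $9 + 118 @ $11 = $2,576
Total COGS = $8,678 + $4,350 + $2,576 = $15,604
Ending inventory: 50 @ $11 = $550

Ending inventory = $550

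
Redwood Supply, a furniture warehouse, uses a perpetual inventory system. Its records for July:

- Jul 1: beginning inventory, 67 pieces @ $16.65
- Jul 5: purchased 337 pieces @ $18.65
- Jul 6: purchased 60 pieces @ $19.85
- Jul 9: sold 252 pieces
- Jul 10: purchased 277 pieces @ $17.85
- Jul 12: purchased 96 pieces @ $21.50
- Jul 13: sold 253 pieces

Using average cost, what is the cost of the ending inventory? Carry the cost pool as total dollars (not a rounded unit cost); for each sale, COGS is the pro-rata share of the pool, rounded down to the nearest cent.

Ending inventory = $6,205.24

After Jul 1: 67 on hand, pool $1,115.55 (≈ $16.6500 each)
After Jul 5: 404 on hand, pool $7,400.60 (≈ $18.3183 each)
After Jul 6: 464 on hand, pool $8,591.60 (≈ $18.5164 each)
Jul 9, sell 252: 252/464 × $8,591.60 → $4,666.12
After Jul 10: 489 on hand, pool $8,869.93 (≈ $18.1389 each)
After Jul 12: 585 on hand, pool $10,933.93 (≈ $18.6905 each)
Jul 13, sell 253: 253/585 × $10,933.93 → $4,728.69
Total COGS = $4,666.12 + $4,728.69 = $9,394.81
Ending inventory (cost pool remaining) = $6,205.24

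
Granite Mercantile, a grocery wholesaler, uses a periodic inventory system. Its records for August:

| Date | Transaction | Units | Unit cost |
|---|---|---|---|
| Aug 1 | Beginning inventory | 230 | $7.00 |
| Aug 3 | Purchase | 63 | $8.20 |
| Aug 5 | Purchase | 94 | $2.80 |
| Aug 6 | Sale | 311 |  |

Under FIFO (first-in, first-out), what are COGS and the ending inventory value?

Aug 6, 311 sold [FIFO — oldest first]: 230 @ $7.00 + 63 @ $8.20 + 18 @ $2.80 = $2,177.00
Ending inventory: 76 @ $2.80 = $212.80

COGS = $2,177.00; ending inventory = $212.80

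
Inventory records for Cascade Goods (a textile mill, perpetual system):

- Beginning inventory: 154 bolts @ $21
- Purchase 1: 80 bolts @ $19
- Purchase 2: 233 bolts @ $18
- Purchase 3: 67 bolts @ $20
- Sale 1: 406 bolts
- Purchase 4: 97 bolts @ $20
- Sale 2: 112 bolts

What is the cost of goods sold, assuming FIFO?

Sale 1 (406) [FIFO — oldest first]: 154 @ $21 + 80 @ $19 + 172 @ $18 = $7,850
Sale 2 (112) [FIFO — oldest first]: 61 @ $18 + 51 @ $20 = $2,118
Total COGS = $7,850 + $2,118 = $9,968
Ending inventory: 16 @ $20 + 97 @ $20 = $2,260

COGS = $9,968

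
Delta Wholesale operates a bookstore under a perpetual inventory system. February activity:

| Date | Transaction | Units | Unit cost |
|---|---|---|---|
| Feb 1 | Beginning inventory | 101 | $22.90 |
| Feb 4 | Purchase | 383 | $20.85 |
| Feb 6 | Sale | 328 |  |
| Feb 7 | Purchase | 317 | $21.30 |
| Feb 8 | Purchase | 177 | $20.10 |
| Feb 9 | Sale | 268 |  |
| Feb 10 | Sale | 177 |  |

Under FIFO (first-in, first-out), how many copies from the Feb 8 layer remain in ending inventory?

Feb 6, 328 sold [FIFO — oldest first]: 101 @ $22.90 + 227 @ $20.85 = $7,045.85
Feb 9, 268 sold [FIFO — oldest first]: 156 @ $20.85 + 112 @ $21.30 = $5,638.20
Feb 10, 177 sold [FIFO — oldest first]: 177 @ $21.30 = $3,770.10
Total COGS = $7,045.85 + $5,638.20 + $3,770.10 = $16,454.15
Ending inventory: 28 @ $21.30 + 177 @ $20.10 = $4,154.10
Check: goods available $20,608.25 = COGS $16,454.15 + ending $4,154.10

177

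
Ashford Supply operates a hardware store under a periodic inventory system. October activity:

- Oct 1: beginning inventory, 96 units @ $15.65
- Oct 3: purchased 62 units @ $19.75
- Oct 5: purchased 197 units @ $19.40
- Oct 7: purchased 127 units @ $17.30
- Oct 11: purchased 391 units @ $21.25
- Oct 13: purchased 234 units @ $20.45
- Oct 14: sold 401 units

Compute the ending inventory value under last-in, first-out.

Ending inventory = $13,505.80

Oct 14, 401 sold [LIFO — newest first]: 234 @ $20.45 + 167 @ $21.25 = $8,334.05
Ending inventory: 96 @ $15.65 + 62 @ $19.75 + 197 @ $19.40 + 127 @ $17.30 + 224 @ $21.25 = $13,505.80
Check: goods available $21,839.85 = COGS $8,334.05 + ending $13,505.80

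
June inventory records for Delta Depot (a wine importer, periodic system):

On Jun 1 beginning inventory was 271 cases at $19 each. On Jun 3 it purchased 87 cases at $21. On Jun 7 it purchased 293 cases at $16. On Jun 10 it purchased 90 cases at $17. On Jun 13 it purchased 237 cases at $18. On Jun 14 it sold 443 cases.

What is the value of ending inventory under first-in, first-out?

Jun 14, 443 sold [FIFO — oldest first]: 271 @ $19 + 87 @ $21 + 85 @ $16 = $8,336
Ending inventory: 208 @ $16 + 90 @ $17 + 237 @ $18 = $9,124
Check: goods available $17,460 = COGS $8,336 + ending $9,124

Ending inventory = $9,124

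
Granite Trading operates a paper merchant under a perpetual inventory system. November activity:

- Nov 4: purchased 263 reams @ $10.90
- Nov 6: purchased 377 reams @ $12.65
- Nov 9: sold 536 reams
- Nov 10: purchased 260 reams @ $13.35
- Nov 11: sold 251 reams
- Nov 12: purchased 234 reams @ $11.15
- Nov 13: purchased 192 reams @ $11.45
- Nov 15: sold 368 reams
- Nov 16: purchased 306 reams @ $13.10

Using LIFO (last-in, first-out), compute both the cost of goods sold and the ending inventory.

COGS = $14,013.80; ending inventory = $5,909.05

Nov 9, 536 sold [LIFO — newest first]: 377 @ $12.65 + 159 @ $10.90 = $6,502.15
Nov 11, 251 sold [LIFO — newest first]: 251 @ $13.35 = $3,350.85
Nov 15, 368 sold [LIFO — newest first]: 192 @ $11.45 + 176 @ $11.15 = $4,160.80
Total COGS = $6,502.15 + $3,350.85 + $4,160.80 = $14,013.80
Ending inventory: 104 @ $10.90 + 9 @ $13.35 + 58 @ $11.15 + 306 @ $13.10 = $5,909.05
Check: goods available $19,922.85 = COGS $14,013.80 + ending $5,909.05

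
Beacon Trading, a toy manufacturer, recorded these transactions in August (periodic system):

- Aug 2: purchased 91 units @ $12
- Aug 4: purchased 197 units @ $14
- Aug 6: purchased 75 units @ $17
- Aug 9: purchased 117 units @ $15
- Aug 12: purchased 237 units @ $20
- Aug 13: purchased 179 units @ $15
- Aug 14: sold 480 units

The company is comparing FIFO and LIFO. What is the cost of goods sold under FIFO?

FIFO COGS: 91 @ $12 + 197 @ $14 + 75 @ $17 + 117 @ $15 = $6,880
LIFO COGS: 179 @ $15 + 237 @ $20 + 64 @ $15 = $8,385

COGS = $6,880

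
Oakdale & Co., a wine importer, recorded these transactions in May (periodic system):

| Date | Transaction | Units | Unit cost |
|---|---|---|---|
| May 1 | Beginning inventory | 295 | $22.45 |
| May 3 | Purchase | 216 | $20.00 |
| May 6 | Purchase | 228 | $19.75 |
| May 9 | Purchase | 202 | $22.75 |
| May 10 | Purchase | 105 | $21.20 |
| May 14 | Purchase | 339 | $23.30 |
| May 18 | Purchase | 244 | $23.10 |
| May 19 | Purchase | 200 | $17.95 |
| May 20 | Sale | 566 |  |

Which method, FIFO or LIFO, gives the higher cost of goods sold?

FIFO COGS: 295 @ $22.45 + 216 @ $20.00 + 55 @ $19.75 = $12,029.00
LIFO COGS: 200 @ $17.95 + 244 @ $23.10 + 122 @ $23.30 = $12,069.00

LIFO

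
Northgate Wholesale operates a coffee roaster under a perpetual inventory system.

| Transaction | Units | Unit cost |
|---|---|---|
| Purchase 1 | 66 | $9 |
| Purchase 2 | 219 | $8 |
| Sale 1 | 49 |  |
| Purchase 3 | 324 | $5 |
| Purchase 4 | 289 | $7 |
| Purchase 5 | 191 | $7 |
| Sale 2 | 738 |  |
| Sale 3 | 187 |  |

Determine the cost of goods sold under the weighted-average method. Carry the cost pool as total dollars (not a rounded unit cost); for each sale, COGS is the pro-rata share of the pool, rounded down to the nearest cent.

After Purchase 1: 66 on hand, pool $594.00 (≈ $9.0000 each)
After Purchase 2: 285 on hand, pool $2,346.00 (≈ $8.2316 each)
Sale 1, sell 49: 49/285 × $2,346.00 → $403.34
After Purchase 3: 560 on hand, pool $3,562.66 (≈ $6.3619 each)
After Purchase 4: 849 on hand, pool $5,585.66 (≈ $6.5791 each)
After Purchase 5: 1040 on hand, pool $6,922.66 (≈ $6.6564 each)
Sale 2, sell 738: 738/1040 × $6,922.66 → $4,912.42
Sale 3, sell 187: 187/302 × $2,010.24 → $1,244.75
Total COGS = $403.34 + $4,912.42 + $1,244.75 = $6,560.51
Ending inventory (cost pool remaining) = $765.49
Check: goods available $7,326.00 = COGS $6,560.51 + ending $765.49

COGS = $6,560.51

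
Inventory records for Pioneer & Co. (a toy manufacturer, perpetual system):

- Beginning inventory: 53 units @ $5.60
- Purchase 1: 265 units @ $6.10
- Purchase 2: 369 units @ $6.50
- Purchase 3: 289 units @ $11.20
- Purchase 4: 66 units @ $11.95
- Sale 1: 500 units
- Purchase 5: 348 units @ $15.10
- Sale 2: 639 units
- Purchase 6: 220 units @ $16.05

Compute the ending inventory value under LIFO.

Ending inventory = $5,035.60

Sale 1 (500) [LIFO — newest first]: 66 @ $11.95 + 289 @ $11.20 + 145 @ $6.50 = $4,968.00
Sale 2 (639) [LIFO — newest first]: 348 @ $15.10 + 224 @ $6.50 + 67 @ $6.10 = $7,119.50
Total COGS = $4,968.00 + $7,119.50 = $12,087.50
Ending inventory: 53 @ $5.60 + 198 @ $6.10 + 220 @ $16.05 = $5,035.60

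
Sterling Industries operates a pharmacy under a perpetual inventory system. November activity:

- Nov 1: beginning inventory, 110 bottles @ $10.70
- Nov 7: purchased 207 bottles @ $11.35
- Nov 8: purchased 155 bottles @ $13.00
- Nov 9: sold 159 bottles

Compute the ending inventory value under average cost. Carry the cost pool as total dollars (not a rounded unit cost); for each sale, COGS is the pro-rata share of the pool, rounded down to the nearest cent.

Ending inventory = $3,674.74

After Nov 1: 110 on hand, pool $1,177.00 (≈ $10.7000 each)
After Nov 7: 317 on hand, pool $3,526.45 (≈ $11.1244 each)
After Nov 8: 472 on hand, pool $5,541.45 (≈ $11.7404 each)
Nov 9, sell 159: 159/472 × $5,541.45 → $1,866.71
Ending inventory (cost pool remaining) = $3,674.74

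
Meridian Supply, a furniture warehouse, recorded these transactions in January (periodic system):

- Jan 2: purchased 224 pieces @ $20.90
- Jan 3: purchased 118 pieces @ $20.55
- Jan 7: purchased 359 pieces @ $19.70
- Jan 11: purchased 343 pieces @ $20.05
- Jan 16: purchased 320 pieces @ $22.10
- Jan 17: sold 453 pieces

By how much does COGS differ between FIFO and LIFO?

$445.45

FIFO COGS: 224 @ $20.90 + 118 @ $20.55 + 111 @ $19.70 = $9,293.20
LIFO COGS: 320 @ $22.10 + 133 @ $20.05 = $9,738.65
Difference = |$9,293.20 − $9,738.65| = $445.45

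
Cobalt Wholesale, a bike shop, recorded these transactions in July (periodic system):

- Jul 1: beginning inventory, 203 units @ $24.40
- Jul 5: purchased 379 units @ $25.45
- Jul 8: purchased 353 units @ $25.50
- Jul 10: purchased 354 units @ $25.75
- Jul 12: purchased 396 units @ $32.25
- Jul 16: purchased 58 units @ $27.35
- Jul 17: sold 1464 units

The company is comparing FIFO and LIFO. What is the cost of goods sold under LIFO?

COGS = $40,185.65

FIFO COGS: 203 @ $24.40 + 379 @ $25.45 + 353 @ $25.50 + 354 @ $25.75 + 175 @ $32.25 = $38,359.50
LIFO COGS: 58 @ $27.35 + 396 @ $32.25 + 354 @ $25.75 + 353 @ $25.50 + 303 @ $25.45 = $40,185.65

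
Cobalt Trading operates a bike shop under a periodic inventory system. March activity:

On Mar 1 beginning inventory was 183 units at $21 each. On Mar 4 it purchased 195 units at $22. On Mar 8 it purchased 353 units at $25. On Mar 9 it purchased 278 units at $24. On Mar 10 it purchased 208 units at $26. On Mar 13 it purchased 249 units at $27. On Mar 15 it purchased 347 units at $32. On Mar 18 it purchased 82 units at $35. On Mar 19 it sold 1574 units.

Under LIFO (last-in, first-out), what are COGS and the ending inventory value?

Mar 19, 1574 sold [LIFO — newest first]: 82 @ $35 + 347 @ $32 + 249 @ $27 + 208 @ $26 + 278 @ $24 + 353 @ $25 + 57 @ $22 = $42,856
Ending inventory: 183 @ $21 + 138 @ $22 = $6,879

COGS = $42,856; ending inventory = $6,879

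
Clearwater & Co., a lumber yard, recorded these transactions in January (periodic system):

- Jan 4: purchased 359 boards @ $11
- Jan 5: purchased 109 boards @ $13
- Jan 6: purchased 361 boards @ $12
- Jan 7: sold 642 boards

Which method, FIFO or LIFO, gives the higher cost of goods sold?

FIFO COGS: 359 @ $11 + 109 @ $13 + 174 @ $12 = $7,454
LIFO COGS: 361 @ $12 + 109 @ $13 + 172 @ $11 = $7,641

LIFO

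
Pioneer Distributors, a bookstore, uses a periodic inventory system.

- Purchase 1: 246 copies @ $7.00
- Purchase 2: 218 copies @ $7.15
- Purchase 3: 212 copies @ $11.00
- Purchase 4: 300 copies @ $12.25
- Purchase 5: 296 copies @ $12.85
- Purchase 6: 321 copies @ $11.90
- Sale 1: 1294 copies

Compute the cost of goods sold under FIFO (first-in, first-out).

COGS = $13,353.10

Sale 1 (1294) [FIFO — oldest first]: 246 @ $7.00 + 218 @ $7.15 + 212 @ $11.00 + 300 @ $12.25 + 296 @ $12.85 + 22 @ $11.90 = $13,353.10
Ending inventory: 299 @ $11.90 = $3,558.10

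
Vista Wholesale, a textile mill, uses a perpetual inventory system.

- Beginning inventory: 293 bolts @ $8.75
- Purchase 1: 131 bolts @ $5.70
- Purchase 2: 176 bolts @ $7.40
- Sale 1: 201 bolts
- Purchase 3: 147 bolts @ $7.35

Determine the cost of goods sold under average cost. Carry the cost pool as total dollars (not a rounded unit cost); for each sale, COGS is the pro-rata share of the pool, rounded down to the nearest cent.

COGS = $1,545.30

After Beginning: 293 on hand, pool $2,563.75 (≈ $8.7500 each)
After Purchase 1: 424 on hand, pool $3,310.45 (≈ $7.8077 each)
After Purchase 2: 600 on hand, pool $4,612.85 (≈ $7.6881 each)
Sale 1, sell 201: 201/600 × $4,612.85 → $1,545.30
After Purchase 3: 546 on hand, pool $4,148.00 (≈ $7.5971 each)
Ending inventory (cost pool remaining) = $4,148.00
Check: goods available $5,693.30 = COGS $1,545.30 + ending $4,148.00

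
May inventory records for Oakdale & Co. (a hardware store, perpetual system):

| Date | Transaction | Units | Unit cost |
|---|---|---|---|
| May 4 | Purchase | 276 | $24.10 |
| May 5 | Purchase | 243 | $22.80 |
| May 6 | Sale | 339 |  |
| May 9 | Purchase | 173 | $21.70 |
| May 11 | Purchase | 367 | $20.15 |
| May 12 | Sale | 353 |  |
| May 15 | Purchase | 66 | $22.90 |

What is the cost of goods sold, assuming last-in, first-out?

COGS = $14,966.95

May 6, 339 sold [LIFO — newest first]: 243 @ $22.80 + 96 @ $24.10 = $7,854.00
May 12, 353 sold [LIFO — newest first]: 353 @ $20.15 = $7,112.95
Total COGS = $7,854.00 + $7,112.95 = $14,966.95
Ending inventory: 180 @ $24.10 + 173 @ $21.70 + 14 @ $20.15 + 66 @ $22.90 = $9,885.60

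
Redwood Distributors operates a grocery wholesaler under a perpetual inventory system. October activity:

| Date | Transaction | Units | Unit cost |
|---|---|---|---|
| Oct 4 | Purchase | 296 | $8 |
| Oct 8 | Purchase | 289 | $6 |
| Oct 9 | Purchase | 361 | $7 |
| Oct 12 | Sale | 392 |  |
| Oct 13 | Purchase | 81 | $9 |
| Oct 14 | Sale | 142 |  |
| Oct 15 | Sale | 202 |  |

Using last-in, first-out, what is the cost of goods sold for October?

Oct 12, 392 sold [LIFO — newest first]: 361 @ $7 + 31 @ $6 = $2,713
Oct 14, 142 sold [LIFO — newest first]: 81 @ $9 + 61 @ $6 = $1,095
Oct 15, 202 sold [LIFO — newest first]: 197 @ $6 + 5 @ $8 = $1,222
Total COGS = $2,713 + $1,095 + $1,222 = $5,030
Ending inventory: 291 @ $8 = $2,328

COGS = $5,030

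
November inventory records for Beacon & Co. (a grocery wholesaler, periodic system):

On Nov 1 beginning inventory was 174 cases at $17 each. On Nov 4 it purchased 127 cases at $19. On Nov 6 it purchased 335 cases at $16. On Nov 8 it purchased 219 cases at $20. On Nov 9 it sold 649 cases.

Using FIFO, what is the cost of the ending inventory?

Ending inventory = $4,120

Nov 9, 649 sold [FIFO — oldest first]: 174 @ $17 + 127 @ $19 + 335 @ $16 + 13 @ $20 = $10,991
Ending inventory: 206 @ $20 = $4,120
Check: goods available $15,111 = COGS $10,991 + ending $4,120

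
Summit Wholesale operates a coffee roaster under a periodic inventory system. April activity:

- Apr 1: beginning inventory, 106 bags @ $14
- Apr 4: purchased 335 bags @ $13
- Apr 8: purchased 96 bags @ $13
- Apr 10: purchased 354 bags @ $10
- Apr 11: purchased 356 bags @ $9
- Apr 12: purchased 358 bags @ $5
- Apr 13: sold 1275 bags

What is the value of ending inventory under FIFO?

Apr 13, 1275 sold [FIFO — oldest first]: 106 @ $14 + 335 @ $13 + 96 @ $13 + 354 @ $10 + 356 @ $9 + 28 @ $5 = $13,971
Ending inventory: 330 @ $5 = $1,650
Check: goods available $15,621 = COGS $13,971 + ending $1,650

Ending inventory = $1,650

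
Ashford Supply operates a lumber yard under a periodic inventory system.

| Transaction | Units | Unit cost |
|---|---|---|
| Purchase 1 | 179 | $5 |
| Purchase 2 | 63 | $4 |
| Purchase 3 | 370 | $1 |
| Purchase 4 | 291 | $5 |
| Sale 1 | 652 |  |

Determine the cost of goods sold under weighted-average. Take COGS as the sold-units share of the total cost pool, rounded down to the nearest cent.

COGS = $2,145.89

Sale 1, sell 652: 652/903 × $2,972.00 → $2,145.89
Ending inventory (cost pool remaining) = $826.11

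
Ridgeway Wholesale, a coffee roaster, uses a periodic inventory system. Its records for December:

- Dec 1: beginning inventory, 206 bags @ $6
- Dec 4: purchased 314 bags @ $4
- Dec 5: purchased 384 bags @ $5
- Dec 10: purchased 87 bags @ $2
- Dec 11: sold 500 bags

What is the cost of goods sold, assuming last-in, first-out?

COGS = $2,210

Dec 11, 500 sold [LIFO — newest first]: 87 @ $2 + 384 @ $5 + 29 @ $4 = $2,210
Ending inventory: 206 @ $6 + 285 @ $4 = $2,376
Check: goods available $4,586 = COGS $2,210 + ending $2,376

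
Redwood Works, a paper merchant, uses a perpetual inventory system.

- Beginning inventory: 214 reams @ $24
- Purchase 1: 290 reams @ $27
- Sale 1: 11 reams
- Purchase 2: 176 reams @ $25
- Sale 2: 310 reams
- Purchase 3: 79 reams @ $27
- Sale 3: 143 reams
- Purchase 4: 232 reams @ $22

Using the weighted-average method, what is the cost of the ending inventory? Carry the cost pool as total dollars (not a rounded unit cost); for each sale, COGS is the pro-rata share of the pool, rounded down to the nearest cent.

Ending inventory = $12,714.82

After Beginning: 214 on hand, pool $5,136.00 (≈ $24.0000 each)
After Purchase 1: 504 on hand, pool $12,966.00 (≈ $25.7262 each)
Sale 1, sell 11: 11/504 × $12,966.00 → $282.98
After Purchase 2: 669 on hand, pool $17,083.02 (≈ $25.5352 each)
Sale 2, sell 310: 310/669 × $17,083.02 → $7,915.89
After Purchase 3: 438 on hand, pool $11,300.13 (≈ $25.7994 each)
Sale 3, sell 143: 143/438 × $11,300.13 → $3,689.31
After Purchase 4: 527 on hand, pool $12,714.82 (≈ $24.1268 each)
Total COGS = $282.98 + $7,915.89 + $3,689.31 = $11,888.18
Ending inventory (cost pool remaining) = $12,714.82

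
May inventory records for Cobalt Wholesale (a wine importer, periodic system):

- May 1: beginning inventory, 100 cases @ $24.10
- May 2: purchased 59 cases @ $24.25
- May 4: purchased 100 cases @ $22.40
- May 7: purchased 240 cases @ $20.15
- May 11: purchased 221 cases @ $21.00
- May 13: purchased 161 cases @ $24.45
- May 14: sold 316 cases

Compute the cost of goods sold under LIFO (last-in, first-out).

COGS = $7,191.45

May 14, 316 sold [LIFO — newest first]: 161 @ $24.45 + 155 @ $21.00 = $7,191.45
Ending inventory: 100 @ $24.10 + 59 @ $24.25 + 100 @ $22.40 + 240 @ $20.15 + 66 @ $21.00 = $12,302.75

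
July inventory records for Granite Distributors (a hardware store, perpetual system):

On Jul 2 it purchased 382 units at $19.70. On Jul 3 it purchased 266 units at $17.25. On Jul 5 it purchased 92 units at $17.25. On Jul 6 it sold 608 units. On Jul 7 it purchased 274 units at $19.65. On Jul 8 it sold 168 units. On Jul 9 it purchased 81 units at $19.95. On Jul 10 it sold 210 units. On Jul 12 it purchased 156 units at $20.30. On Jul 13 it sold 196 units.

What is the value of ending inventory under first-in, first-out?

Ending inventory = $1,400.70

Jul 6, 608 sold [FIFO — oldest first]: 382 @ $19.70 + 226 @ $17.25 = $11,423.90
Jul 8, 168 sold [FIFO — oldest first]: 40 @ $17.25 + 92 @ $17.25 + 36 @ $19.65 = $2,984.40
Jul 10, 210 sold [FIFO — oldest first]: 210 @ $19.65 = $4,126.50
Jul 13, 196 sold [FIFO — oldest first]: 28 @ $19.65 + 81 @ $19.95 + 87 @ $20.30 = $3,932.25
Total COGS = $11,423.90 + $2,984.40 + $4,126.50 + $3,932.25 = $22,467.05
Ending inventory: 69 @ $20.30 = $1,400.70
Check: goods available $23,867.75 = COGS $22,467.05 + ending $1,400.70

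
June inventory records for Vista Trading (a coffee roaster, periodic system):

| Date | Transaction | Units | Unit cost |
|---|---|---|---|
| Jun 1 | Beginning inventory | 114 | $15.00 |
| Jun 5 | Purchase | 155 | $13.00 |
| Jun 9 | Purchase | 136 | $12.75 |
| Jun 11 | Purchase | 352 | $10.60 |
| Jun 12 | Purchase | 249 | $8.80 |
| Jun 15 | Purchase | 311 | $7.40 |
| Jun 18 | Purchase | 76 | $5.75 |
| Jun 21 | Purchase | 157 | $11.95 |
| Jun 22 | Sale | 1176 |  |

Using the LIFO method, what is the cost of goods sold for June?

Jun 22, 1176 sold [LIFO — newest first]: 157 @ $11.95 + 76 @ $5.75 + 311 @ $7.40 + 249 @ $8.80 + 352 @ $10.60 + 31 @ $12.75 = $10,932.20
Ending inventory: 114 @ $15.00 + 155 @ $13.00 + 105 @ $12.75 = $5,063.75

COGS = $10,932.20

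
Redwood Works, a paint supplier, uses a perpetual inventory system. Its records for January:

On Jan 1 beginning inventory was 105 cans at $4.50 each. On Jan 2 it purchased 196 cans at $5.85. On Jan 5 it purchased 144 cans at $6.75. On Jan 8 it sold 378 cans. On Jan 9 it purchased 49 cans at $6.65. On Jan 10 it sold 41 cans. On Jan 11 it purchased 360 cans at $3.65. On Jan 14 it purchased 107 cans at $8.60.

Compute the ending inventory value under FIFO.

Ending inventory = $2,735.55

Jan 8, 378 sold [FIFO — oldest first]: 105 @ $4.50 + 196 @ $5.85 + 77 @ $6.75 = $2,138.85
Jan 10, 41 sold [FIFO — oldest first]: 41 @ $6.75 = $276.75
Total COGS = $2,138.85 + $276.75 = $2,415.60
Ending inventory: 26 @ $6.75 + 49 @ $6.65 + 360 @ $3.65 + 107 @ $8.60 = $2,735.55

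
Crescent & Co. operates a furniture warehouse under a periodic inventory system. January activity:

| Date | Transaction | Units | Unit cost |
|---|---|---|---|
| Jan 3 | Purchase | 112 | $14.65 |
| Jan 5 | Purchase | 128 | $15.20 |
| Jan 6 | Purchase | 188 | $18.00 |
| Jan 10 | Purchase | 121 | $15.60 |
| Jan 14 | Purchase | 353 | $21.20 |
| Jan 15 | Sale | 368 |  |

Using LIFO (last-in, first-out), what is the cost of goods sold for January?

COGS = $7,717.60

Jan 15, 368 sold [LIFO — newest first]: 353 @ $21.20 + 15 @ $15.60 = $7,717.60
Ending inventory: 112 @ $14.65 + 128 @ $15.20 + 188 @ $18.00 + 106 @ $15.60 = $8,624.00
Check: goods available $16,341.60 = COGS $7,717.60 + ending $8,624.00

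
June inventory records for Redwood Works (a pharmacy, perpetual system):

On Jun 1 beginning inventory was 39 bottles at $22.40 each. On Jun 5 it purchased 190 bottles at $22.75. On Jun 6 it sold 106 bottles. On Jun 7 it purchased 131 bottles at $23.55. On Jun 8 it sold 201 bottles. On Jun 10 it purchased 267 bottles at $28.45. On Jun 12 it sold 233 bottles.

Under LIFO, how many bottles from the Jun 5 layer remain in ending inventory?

14

Jun 6, 106 sold [LIFO — newest first]: 106 @ $22.75 = $2,411.50
Jun 8, 201 sold [LIFO — newest first]: 131 @ $23.55 + 70 @ $22.75 = $4,677.55
Jun 12, 233 sold [LIFO — newest first]: 233 @ $28.45 = $6,628.85
Total COGS = $2,411.50 + $4,677.55 + $6,628.85 = $13,717.90
Ending inventory: 39 @ $22.40 + 14 @ $22.75 + 34 @ $28.45 = $2,159.40
Check: goods available $15,877.30 = COGS $13,717.90 + ending $2,159.40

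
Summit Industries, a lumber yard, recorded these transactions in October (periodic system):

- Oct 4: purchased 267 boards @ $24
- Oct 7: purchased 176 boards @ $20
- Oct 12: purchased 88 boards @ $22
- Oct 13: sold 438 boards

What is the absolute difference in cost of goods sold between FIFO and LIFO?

FIFO COGS: 267 @ $24 + 171 @ $20 = $9,828
LIFO COGS: 88 @ $22 + 176 @ $20 + 174 @ $24 = $9,632
Difference = |$9,828 − $9,632| = $196

$196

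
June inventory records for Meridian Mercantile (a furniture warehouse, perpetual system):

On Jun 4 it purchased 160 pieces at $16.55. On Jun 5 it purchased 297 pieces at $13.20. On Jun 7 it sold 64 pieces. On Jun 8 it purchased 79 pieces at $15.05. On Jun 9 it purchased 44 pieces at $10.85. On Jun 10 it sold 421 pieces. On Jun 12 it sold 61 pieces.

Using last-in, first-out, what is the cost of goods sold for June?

COGS = $7,672.05

Jun 7, 64 sold [LIFO — newest first]: 64 @ $13.20 = $844.80
Jun 10, 421 sold [LIFO — newest first]: 44 @ $10.85 + 79 @ $15.05 + 233 @ $13.20 + 65 @ $16.55 = $5,817.70
Jun 12, 61 sold [LIFO — newest first]: 61 @ $16.55 = $1,009.55
Total COGS = $844.80 + $5,817.70 + $1,009.55 = $7,672.05
Ending inventory: 34 @ $16.55 = $562.70
Check: goods available $8,234.75 = COGS $7,672.05 + ending $562.70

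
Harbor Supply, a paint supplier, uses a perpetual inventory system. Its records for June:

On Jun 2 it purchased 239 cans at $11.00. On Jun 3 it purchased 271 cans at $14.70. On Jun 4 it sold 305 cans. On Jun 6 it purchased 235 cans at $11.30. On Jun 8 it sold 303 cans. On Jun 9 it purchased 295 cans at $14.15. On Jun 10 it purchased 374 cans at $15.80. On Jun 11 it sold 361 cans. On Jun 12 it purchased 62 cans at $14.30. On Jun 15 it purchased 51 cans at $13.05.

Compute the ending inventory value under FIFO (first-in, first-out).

Jun 4, 305 sold [FIFO — oldest first]: 239 @ $11.00 + 66 @ $14.70 = $3,599.20
Jun 8, 303 sold [FIFO — oldest first]: 205 @ $14.70 + 98 @ $11.30 = $4,120.90
Jun 11, 361 sold [FIFO — oldest first]: 137 @ $11.30 + 224 @ $14.15 = $4,717.70
Total COGS = $3,599.20 + $4,120.90 + $4,717.70 = $12,437.80
Ending inventory: 71 @ $14.15 + 374 @ $15.80 + 62 @ $14.30 + 51 @ $13.05 = $8,466.00

Ending inventory = $8,466.00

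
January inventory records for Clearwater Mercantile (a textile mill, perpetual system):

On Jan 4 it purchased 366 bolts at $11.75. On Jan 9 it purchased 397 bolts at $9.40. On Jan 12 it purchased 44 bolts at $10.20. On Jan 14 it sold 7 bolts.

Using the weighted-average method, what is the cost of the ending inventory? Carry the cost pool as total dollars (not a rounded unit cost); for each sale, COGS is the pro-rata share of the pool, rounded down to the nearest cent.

Ending inventory = $8,407.54

After Jan 4: 366 on hand, pool $4,300.50 (≈ $11.7500 each)
After Jan 9: 763 on hand, pool $8,032.30 (≈ $10.5273 each)
After Jan 12: 807 on hand, pool $8,481.10 (≈ $10.5094 each)
Jan 14, sell 7: 7/807 × $8,481.10 → $73.56
Ending inventory (cost pool remaining) = $8,407.54
Check: goods available $8,481.10 = COGS $73.56 + ending $8,407.54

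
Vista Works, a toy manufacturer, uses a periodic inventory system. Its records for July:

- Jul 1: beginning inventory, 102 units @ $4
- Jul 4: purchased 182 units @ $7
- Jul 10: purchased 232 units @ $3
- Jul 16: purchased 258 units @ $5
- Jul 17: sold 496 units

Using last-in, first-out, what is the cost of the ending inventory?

Ending inventory = $1,640

Jul 17, 496 sold [LIFO — newest first]: 258 @ $5 + 232 @ $3 + 6 @ $7 = $2,028
Ending inventory: 102 @ $4 + 176 @ $7 = $1,640
Check: goods available $3,668 = COGS $2,028 + ending $1,640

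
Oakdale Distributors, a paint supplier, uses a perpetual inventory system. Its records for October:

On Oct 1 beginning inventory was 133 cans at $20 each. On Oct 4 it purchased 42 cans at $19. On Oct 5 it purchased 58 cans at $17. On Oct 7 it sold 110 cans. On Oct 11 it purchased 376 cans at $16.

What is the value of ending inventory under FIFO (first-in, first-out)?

Oct 7, 110 sold [FIFO — oldest first]: 110 @ $20 = $2,200
Ending inventory: 23 @ $20 + 42 @ $19 + 58 @ $17 + 376 @ $16 = $8,260

Ending inventory = $8,260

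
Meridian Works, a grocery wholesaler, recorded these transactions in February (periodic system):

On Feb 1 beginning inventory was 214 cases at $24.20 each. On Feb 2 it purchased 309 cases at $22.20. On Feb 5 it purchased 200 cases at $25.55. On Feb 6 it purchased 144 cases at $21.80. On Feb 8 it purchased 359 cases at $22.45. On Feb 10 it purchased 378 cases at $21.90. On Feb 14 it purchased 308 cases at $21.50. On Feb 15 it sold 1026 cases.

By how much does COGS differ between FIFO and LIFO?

$1,324.15

FIFO COGS: 214 @ $24.20 + 309 @ $22.20 + 200 @ $25.55 + 144 @ $21.80 + 159 @ $22.45 = $23,857.35
LIFO COGS: 308 @ $21.50 + 378 @ $21.90 + 340 @ $22.45 = $22,533.20
Difference = |$23,857.35 − $22,533.20| = $1,324.15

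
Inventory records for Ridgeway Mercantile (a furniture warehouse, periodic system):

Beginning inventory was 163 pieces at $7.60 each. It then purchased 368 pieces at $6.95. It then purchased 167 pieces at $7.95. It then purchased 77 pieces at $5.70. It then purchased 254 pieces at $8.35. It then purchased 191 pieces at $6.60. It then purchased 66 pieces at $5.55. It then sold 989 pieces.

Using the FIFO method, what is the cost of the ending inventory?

Ending inventory = $1,960.90

Sale 1 (989) [FIFO — oldest first]: 163 @ $7.60 + 368 @ $6.95 + 167 @ $7.95 + 77 @ $5.70 + 214 @ $8.35 = $7,349.85
Ending inventory: 40 @ $8.35 + 191 @ $6.60 + 66 @ $5.55 = $1,960.90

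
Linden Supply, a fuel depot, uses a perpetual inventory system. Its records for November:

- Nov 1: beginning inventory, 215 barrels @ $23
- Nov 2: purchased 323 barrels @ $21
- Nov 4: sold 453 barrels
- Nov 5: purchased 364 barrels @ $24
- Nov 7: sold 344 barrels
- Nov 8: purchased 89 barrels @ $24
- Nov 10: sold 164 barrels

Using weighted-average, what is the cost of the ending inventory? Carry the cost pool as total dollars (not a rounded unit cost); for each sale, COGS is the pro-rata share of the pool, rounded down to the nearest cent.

Ending inventory = $713.24

After Nov 1: 215 on hand, pool $4,945.00 (≈ $23.0000 each)
After Nov 2: 538 on hand, pool $11,728.00 (≈ $21.7993 each)
Nov 4, sell 453: 453/538 × $11,728.00 → $9,875.06
After Nov 5: 449 on hand, pool $10,588.94 (≈ $23.5834 each)
Nov 7, sell 344: 344/449 × $10,588.94 → $8,112.68
After Nov 8: 194 on hand, pool $4,612.26 (≈ $23.7745 each)
Nov 10, sell 164: 164/194 × $4,612.26 → $3,899.02
Total COGS = $9,875.06 + $8,112.68 + $3,899.02 = $21,886.76
Ending inventory (cost pool remaining) = $713.24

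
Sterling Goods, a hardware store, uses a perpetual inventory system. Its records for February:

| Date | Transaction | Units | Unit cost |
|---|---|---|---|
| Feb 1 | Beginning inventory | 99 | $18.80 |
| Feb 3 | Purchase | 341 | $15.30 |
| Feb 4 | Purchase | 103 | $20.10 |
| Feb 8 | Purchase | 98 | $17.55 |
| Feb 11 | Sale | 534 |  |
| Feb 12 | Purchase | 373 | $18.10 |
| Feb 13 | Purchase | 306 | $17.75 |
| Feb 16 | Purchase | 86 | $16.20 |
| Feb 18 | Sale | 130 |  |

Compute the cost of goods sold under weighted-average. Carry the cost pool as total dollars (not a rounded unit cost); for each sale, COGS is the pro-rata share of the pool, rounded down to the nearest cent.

After Feb 1: 99 on hand, pool $1,861.20 (≈ $18.8000 each)
After Feb 3: 440 on hand, pool $7,078.50 (≈ $16.0875 each)
After Feb 4: 543 on hand, pool $9,148.80 (≈ $16.8486 each)
After Feb 8: 641 on hand, pool $10,868.70 (≈ $16.9559 each)
Feb 11, sell 534: 534/641 × $10,868.70 → $9,054.42
After Feb 12: 480 on hand, pool $8,565.58 (≈ $17.8450 each)
After Feb 13: 786 on hand, pool $13,997.08 (≈ $17.8080 each)
After Feb 16: 872 on hand, pool $15,390.28 (≈ $17.6494 each)
Feb 18, sell 130: 130/872 × $15,390.28 → $2,294.42
Total COGS = $9,054.42 + $2,294.42 = $11,348.84
Ending inventory (cost pool remaining) = $13,095.86

COGS = $11,348.84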